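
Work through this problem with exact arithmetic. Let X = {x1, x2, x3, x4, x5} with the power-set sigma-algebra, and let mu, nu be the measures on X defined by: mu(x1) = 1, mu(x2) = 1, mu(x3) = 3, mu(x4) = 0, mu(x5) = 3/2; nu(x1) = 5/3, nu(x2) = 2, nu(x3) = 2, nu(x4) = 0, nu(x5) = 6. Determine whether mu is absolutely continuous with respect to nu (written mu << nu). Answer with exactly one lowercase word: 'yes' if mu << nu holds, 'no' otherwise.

mu << nu means: every nu-null measurable set is also mu-null; equivalently, for every atom x, if nu({x}) = 0 then mu({x}) = 0.
Checking each atom:
  x1: nu = 5/3 > 0 -> no constraint.
  x2: nu = 2 > 0 -> no constraint.
  x3: nu = 2 > 0 -> no constraint.
  x4: nu = 0, mu = 0 -> consistent with mu << nu.
  x5: nu = 6 > 0 -> no constraint.
No atom violates the condition. Therefore mu << nu.

yes


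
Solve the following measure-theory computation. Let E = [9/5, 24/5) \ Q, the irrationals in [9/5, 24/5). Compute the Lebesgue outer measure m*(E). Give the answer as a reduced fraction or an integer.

The interval I = [9/5, 24/5) has m(I) = 24/5 - 9/5 = 3 (endpoints are measure-zero, so open/closed/half-open agree). Write I = (I cap Q) u (I \ Q). The rationals in I are countable, so m*(I cap Q) = 0 (cover each rational by intervals whose total length is arbitrarily small). By countable subadditivity m*(I) <= m*(I cap Q) + m*(I \ Q), hence m*(I \ Q) >= m(I) = 3. The reverse inequality m*(I \ Q) <= m*(I) = 3 is trivial since (I \ Q) is a subset of I. Therefore m*(I \ Q) = 3.

3


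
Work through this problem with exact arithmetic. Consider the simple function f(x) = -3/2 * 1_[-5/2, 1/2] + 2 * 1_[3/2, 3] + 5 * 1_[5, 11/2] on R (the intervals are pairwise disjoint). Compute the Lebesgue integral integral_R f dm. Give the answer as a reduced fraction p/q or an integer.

For a simple function f = sum_i c_i * 1_{A_i} with disjoint A_i,
  integral f dm = sum_i c_i * m(A_i).
Lengths of the A_i:
  m(A_1) = 1/2 - (-5/2) = 3.
  m(A_2) = 3 - 3/2 = 3/2.
  m(A_3) = 11/2 - 5 = 1/2.
Contributions c_i * m(A_i):
  (-3/2) * (3) = -9/2.
  (2) * (3/2) = 3.
  (5) * (1/2) = 5/2.
Total: -9/2 + 3 + 5/2 = 1.

1


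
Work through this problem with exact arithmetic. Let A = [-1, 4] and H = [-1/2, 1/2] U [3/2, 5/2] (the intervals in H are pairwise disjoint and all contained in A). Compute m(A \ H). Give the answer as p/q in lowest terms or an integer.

The ambient interval has length m(A) = 4 - (-1) = 5.
Since the holes are disjoint and sit inside A, by finite additivity
  m(H) = sum_i (b_i - a_i), and m(A \ H) = m(A) - m(H).
Computing the hole measures:
  m(H_1) = 1/2 - (-1/2) = 1.
  m(H_2) = 5/2 - 3/2 = 1.
Summed: m(H) = 1 + 1 = 2.
So m(A \ H) = 5 - 2 = 3.

3


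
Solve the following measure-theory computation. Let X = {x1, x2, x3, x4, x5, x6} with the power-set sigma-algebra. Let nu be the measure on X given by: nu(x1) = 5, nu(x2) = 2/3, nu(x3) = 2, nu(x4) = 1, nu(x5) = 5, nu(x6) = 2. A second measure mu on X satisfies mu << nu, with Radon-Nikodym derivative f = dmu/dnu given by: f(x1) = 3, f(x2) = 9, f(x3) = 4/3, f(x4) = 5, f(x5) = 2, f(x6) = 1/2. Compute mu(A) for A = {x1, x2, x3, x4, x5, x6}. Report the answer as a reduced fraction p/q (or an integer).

By the defining property of the Radon-Nikodym derivative, for every measurable set A,
  mu(A) = integral_A f dnu.
Since nu is a discrete measure concentrated on the atoms of X, the integral over A reduces to the sum
  mu(A) = sum_{x in A} f(x) * nu({x}).
Computing each term:
  x1: f(x1) * nu(x1) = 3 * 5 = 15.
  x2: f(x2) * nu(x2) = 9 * 2/3 = 6.
  x3: f(x3) * nu(x3) = 4/3 * 2 = 8/3.
  x4: f(x4) * nu(x4) = 5 * 1 = 5.
  x5: f(x5) * nu(x5) = 2 * 5 = 10.
  x6: f(x6) * nu(x6) = 1/2 * 2 = 1.
Summing: mu(A) = 15 + 6 + 8/3 + 5 + 10 + 1 = 119/3.

119/3


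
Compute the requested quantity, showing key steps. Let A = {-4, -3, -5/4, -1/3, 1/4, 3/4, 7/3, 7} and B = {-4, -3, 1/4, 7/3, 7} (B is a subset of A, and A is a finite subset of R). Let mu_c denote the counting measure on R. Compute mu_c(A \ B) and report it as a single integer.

Counting measure assigns mu_c(E) = |E| (number of elements) when E is finite. For B subset A, A \ B is the set of elements of A not in B, so |A \ B| = |A| - |B|.
|A| = 8, |B| = 5, so mu_c(A \ B) = 8 - 5 = 3.

3


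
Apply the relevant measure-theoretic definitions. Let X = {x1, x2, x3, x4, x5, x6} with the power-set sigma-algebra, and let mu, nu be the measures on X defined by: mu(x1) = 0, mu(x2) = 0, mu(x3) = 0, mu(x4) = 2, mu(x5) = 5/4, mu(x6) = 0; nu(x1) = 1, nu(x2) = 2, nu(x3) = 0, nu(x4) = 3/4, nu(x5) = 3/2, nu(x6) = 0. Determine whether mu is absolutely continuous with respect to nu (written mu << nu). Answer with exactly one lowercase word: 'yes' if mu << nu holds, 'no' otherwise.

mu << nu means: every nu-null measurable set is also mu-null; equivalently, for every atom x, if nu({x}) = 0 then mu({x}) = 0.
Checking each atom:
  x1: nu = 1 > 0 -> no constraint.
  x2: nu = 2 > 0 -> no constraint.
  x3: nu = 0, mu = 0 -> consistent with mu << nu.
  x4: nu = 3/4 > 0 -> no constraint.
  x5: nu = 3/2 > 0 -> no constraint.
  x6: nu = 0, mu = 0 -> consistent with mu << nu.
No atom violates the condition. Therefore mu << nu.

yes


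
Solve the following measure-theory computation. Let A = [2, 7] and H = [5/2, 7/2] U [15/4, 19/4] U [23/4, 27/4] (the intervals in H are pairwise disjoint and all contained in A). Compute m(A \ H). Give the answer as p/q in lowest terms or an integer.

The ambient interval has length m(A) = 7 - 2 = 5.
Since the holes are disjoint and sit inside A, by finite additivity
  m(H) = sum_i (b_i - a_i), and m(A \ H) = m(A) - m(H).
Computing the hole measures:
  m(H_1) = 7/2 - 5/2 = 1.
  m(H_2) = 19/4 - 15/4 = 1.
  m(H_3) = 27/4 - 23/4 = 1.
Summed: m(H) = 1 + 1 + 1 = 3.
So m(A \ H) = 5 - 3 = 2.

2


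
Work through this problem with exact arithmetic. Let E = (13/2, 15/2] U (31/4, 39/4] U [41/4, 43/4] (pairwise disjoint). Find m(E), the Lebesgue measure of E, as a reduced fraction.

For pairwise disjoint intervals, m(union_i I_i) = sum_i m(I_i),
and m is invariant under swapping open/closed endpoints (single points have measure 0).
So m(E) = sum_i (b_i - a_i).
  I_1 has length 15/2 - 13/2 = 1.
  I_2 has length 39/4 - 31/4 = 2.
  I_3 has length 43/4 - 41/4 = 1/2.
Summing:
  m(E) = 1 + 2 + 1/2 = 7/2.

7/2


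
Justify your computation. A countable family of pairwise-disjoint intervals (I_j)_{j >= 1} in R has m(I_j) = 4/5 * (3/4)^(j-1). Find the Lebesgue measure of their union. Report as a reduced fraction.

By countable additivity of the Lebesgue measure on pairwise disjoint measurable sets,
  m(union_{j >= 1} I_j) = sum_{j >= 1} m(I_j) = sum_{j >= 1} a * r^(j-1),
  with a = 4/5 and r = 3/4.
Since 0 < r = 3/4 < 1, the geometric series converges:
  sum_{j >= 1} a * r^(j-1) = a / (1 - r).
  = 4/5 / (1 - 3/4)
  = 4/5 / (1/4)
  = 16/5.

16/5


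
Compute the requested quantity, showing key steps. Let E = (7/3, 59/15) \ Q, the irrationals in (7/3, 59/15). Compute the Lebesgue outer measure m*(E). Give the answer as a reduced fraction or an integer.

The interval I = (7/3, 59/15) has m(I) = 59/15 - 7/3 = 8/5 (endpoints are measure-zero, so open/closed/half-open agree). Write I = (I cap Q) u (I \ Q). The rationals in I are countable, so m*(I cap Q) = 0 (cover each rational by intervals whose total length is arbitrarily small). By countable subadditivity m*(I) <= m*(I cap Q) + m*(I \ Q), hence m*(I \ Q) >= m(I) = 8/5. The reverse inequality m*(I \ Q) <= m*(I) = 8/5 is trivial since (I \ Q) is a subset of I. Therefore m*(I \ Q) = 8/5.

8/5


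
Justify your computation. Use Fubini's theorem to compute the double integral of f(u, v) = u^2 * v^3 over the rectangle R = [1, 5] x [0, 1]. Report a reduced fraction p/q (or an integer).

f(u, v) is a tensor product of a function of u and a function of v, and both factors are bounded continuous (hence Lebesgue integrable) on the rectangle, so Fubini's theorem applies:
  integral_R f d(m x m) = (integral_a1^b1 u^2 du) * (integral_a2^b2 v^3 dv).
Inner integral in u: integral_{1}^{5} u^2 du = (5^3 - 1^3)/3
  = 124/3.
Inner integral in v: integral_{0}^{1} v^3 dv = (1^4 - 0^4)/4
  = 1/4.
Product: (124/3) * (1/4) = 31/3.

31/3


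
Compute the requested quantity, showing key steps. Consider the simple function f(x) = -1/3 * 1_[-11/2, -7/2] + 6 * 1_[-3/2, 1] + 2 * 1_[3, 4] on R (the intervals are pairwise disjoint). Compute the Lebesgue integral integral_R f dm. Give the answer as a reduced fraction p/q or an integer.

For a simple function f = sum_i c_i * 1_{A_i} with disjoint A_i,
  integral f dm = sum_i c_i * m(A_i).
Lengths of the A_i:
  m(A_1) = -7/2 - (-11/2) = 2.
  m(A_2) = 1 - (-3/2) = 5/2.
  m(A_3) = 4 - 3 = 1.
Contributions c_i * m(A_i):
  (-1/3) * (2) = -2/3.
  (6) * (5/2) = 15.
  (2) * (1) = 2.
Total: -2/3 + 15 + 2 = 49/3.

49/3


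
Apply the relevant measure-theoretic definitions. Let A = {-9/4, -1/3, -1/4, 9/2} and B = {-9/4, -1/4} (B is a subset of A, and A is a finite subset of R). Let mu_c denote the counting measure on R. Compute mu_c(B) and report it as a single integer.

Counting measure assigns mu_c(E) = |E| (number of elements) when E is finite.
B has 2 element(s), so mu_c(B) = 2.

2


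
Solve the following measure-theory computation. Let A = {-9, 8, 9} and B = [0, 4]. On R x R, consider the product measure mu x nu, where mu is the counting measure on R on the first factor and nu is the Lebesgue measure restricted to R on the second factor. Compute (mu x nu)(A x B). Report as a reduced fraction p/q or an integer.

For a measurable rectangle A x B, the product measure satisfies
  (mu x nu)(A x B) = mu(A) * nu(B).
  mu(A) = 3.
  nu(B) = 4.
  (mu x nu)(A x B) = 3 * 4 = 12.

12


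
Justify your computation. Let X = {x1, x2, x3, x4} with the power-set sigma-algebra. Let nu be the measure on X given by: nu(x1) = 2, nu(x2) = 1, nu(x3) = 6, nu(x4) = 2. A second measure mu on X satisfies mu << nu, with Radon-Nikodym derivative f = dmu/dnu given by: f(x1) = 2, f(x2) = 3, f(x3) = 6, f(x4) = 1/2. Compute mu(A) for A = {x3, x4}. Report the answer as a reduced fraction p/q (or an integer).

By the defining property of the Radon-Nikodym derivative, for every measurable set A,
  mu(A) = integral_A f dnu.
Since nu is a discrete measure concentrated on the atoms of X, the integral over A reduces to the sum
  mu(A) = sum_{x in A} f(x) * nu({x}).
Computing each term:
  x3: f(x3) * nu(x3) = 6 * 6 = 36.
  x4: f(x4) * nu(x4) = 1/2 * 2 = 1.
Summing: mu(A) = 36 + 1 = 37.

37


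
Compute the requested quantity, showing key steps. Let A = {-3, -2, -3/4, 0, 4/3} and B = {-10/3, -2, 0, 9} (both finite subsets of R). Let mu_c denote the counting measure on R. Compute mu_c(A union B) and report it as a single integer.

Counting measure on a finite set equals cardinality. By inclusion-exclusion, |A union B| = |A| + |B| - |A cap B|.
|A| = 5, |B| = 4, |A cap B| = 2.
So mu_c(A union B) = 5 + 4 - 2 = 7.

7


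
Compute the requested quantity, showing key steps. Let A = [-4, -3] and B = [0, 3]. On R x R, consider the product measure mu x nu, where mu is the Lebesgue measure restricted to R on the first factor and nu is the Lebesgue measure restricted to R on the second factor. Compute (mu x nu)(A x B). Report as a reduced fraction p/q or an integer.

For a measurable rectangle A x B, the product measure satisfies
  (mu x nu)(A x B) = mu(A) * nu(B).
  mu(A) = 1.
  nu(B) = 3.
  (mu x nu)(A x B) = 1 * 3 = 3.

3


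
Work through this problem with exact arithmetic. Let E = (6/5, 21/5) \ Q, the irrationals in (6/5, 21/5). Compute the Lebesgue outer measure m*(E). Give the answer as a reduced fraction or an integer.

The interval I = (6/5, 21/5) has m(I) = 21/5 - 6/5 = 3 (endpoints are measure-zero, so open/closed/half-open agree). Write I = (I cap Q) u (I \ Q). The rationals in I are countable, so m*(I cap Q) = 0 (cover each rational by intervals whose total length is arbitrarily small). By countable subadditivity m*(I) <= m*(I cap Q) + m*(I \ Q), hence m*(I \ Q) >= m(I) = 3. The reverse inequality m*(I \ Q) <= m*(I) = 3 is trivial since (I \ Q) is a subset of I. Therefore m*(I \ Q) = 3.

3


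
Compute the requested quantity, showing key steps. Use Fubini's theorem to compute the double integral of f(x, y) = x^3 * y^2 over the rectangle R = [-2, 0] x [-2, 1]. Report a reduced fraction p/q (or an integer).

f(x, y) is a tensor product of a function of x and a function of y, and both factors are bounded continuous (hence Lebesgue integrable) on the rectangle, so Fubini's theorem applies:
  integral_R f d(m x m) = (integral_a1^b1 x^3 dx) * (integral_a2^b2 y^2 dy).
Inner integral in x: integral_{-2}^{0} x^3 dx = (0^4 - (-2)^4)/4
  = -4.
Inner integral in y: integral_{-2}^{1} y^2 dy = (1^3 - (-2)^3)/3
  = 3.
Product: (-4) * (3) = -12.

-12


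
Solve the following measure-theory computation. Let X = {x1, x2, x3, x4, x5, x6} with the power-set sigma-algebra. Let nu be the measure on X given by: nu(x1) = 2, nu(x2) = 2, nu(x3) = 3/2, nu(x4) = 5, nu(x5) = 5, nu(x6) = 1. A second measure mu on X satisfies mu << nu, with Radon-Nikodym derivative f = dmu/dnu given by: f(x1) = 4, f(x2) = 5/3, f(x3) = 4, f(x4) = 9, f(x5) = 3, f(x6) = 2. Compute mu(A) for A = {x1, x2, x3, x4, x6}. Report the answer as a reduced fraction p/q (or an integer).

By the defining property of the Radon-Nikodym derivative, for every measurable set A,
  mu(A) = integral_A f dnu.
Since nu is a discrete measure concentrated on the atoms of X, the integral over A reduces to the sum
  mu(A) = sum_{x in A} f(x) * nu({x}).
Computing each term:
  x1: f(x1) * nu(x1) = 4 * 2 = 8.
  x2: f(x2) * nu(x2) = 5/3 * 2 = 10/3.
  x3: f(x3) * nu(x3) = 4 * 3/2 = 6.
  x4: f(x4) * nu(x4) = 9 * 5 = 45.
  x6: f(x6) * nu(x6) = 2 * 1 = 2.
Summing: mu(A) = 8 + 10/3 + 6 + 45 + 2 = 193/3.

193/3


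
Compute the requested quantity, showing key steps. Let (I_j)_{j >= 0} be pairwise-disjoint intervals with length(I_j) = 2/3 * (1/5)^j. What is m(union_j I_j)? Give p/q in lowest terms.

By countable additivity of the Lebesgue measure on pairwise disjoint measurable sets,
  m(union_{j >= 0} I_j) = sum_{j >= 0} m(I_j) = sum_{j >= 0} a * r^j,
  with a = 2/3 and r = 1/5.
Since 0 < r = 1/5 < 1, the geometric series converges:
  sum_{j >= 0} a * r^j = a / (1 - r).
  = 2/3 / (1 - 1/5)
  = 2/3 / (4/5)
  = 5/6.

5/6


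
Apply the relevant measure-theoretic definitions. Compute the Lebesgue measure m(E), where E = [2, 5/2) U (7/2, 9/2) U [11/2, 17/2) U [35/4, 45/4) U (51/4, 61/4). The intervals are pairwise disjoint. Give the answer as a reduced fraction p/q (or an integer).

For pairwise disjoint intervals, m(union_i I_i) = sum_i m(I_i),
and m is invariant under swapping open/closed endpoints (single points have measure 0).
So m(E) = sum_i (b_i - a_i).
  I_1 has length 5/2 - 2 = 1/2.
  I_2 has length 9/2 - 7/2 = 1.
  I_3 has length 17/2 - 11/2 = 3.
  I_4 has length 45/4 - 35/4 = 5/2.
  I_5 has length 61/4 - 51/4 = 5/2.
Summing:
  m(E) = 1/2 + 1 + 3 + 5/2 + 5/2 = 19/2.

19/2


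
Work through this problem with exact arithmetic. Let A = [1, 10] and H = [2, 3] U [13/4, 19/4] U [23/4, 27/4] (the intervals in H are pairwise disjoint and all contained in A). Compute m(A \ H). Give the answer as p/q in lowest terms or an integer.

The ambient interval has length m(A) = 10 - 1 = 9.
Since the holes are disjoint and sit inside A, by finite additivity
  m(H) = sum_i (b_i - a_i), and m(A \ H) = m(A) - m(H).
Computing the hole measures:
  m(H_1) = 3 - 2 = 1.
  m(H_2) = 19/4 - 13/4 = 3/2.
  m(H_3) = 27/4 - 23/4 = 1.
Summed: m(H) = 1 + 3/2 + 1 = 7/2.
So m(A \ H) = 9 - 7/2 = 11/2.

11/2


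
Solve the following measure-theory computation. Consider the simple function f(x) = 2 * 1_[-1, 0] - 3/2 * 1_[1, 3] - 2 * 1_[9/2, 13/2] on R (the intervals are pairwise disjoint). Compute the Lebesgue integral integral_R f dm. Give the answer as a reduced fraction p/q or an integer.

For a simple function f = sum_i c_i * 1_{A_i} with disjoint A_i,
  integral f dm = sum_i c_i * m(A_i).
Lengths of the A_i:
  m(A_1) = 0 - (-1) = 1.
  m(A_2) = 3 - 1 = 2.
  m(A_3) = 13/2 - 9/2 = 2.
Contributions c_i * m(A_i):
  (2) * (1) = 2.
  (-3/2) * (2) = -3.
  (-2) * (2) = -4.
Total: 2 - 3 - 4 = -5.

-5


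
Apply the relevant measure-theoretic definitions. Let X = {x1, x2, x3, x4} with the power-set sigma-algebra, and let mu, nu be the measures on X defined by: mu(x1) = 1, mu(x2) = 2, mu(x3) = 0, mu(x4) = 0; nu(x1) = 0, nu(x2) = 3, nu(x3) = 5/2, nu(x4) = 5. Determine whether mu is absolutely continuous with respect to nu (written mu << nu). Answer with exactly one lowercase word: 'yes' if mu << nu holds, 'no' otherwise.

mu << nu means: every nu-null measurable set is also mu-null; equivalently, for every atom x, if nu({x}) = 0 then mu({x}) = 0.
Checking each atom:
  x1: nu = 0, mu = 1 > 0 -> violates mu << nu.
  x2: nu = 3 > 0 -> no constraint.
  x3: nu = 5/2 > 0 -> no constraint.
  x4: nu = 5 > 0 -> no constraint.
The atom(s) x1 violate the condition (nu = 0 but mu > 0). Therefore mu is NOT absolutely continuous w.r.t. nu.

no


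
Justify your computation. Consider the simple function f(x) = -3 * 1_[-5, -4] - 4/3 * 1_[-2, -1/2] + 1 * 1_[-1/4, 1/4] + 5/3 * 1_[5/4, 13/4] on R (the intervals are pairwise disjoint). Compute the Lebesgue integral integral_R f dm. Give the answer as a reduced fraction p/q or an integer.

For a simple function f = sum_i c_i * 1_{A_i} with disjoint A_i,
  integral f dm = sum_i c_i * m(A_i).
Lengths of the A_i:
  m(A_1) = -4 - (-5) = 1.
  m(A_2) = -1/2 - (-2) = 3/2.
  m(A_3) = 1/4 - (-1/4) = 1/2.
  m(A_4) = 13/4 - 5/4 = 2.
Contributions c_i * m(A_i):
  (-3) * (1) = -3.
  (-4/3) * (3/2) = -2.
  (1) * (1/2) = 1/2.
  (5/3) * (2) = 10/3.
Total: -3 - 2 + 1/2 + 10/3 = -7/6.

-7/6


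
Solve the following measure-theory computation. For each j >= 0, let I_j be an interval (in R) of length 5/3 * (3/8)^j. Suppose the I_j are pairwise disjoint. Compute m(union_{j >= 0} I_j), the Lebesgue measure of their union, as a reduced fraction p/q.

By countable additivity of the Lebesgue measure on pairwise disjoint measurable sets,
  m(union_{j >= 0} I_j) = sum_{j >= 0} m(I_j) = sum_{j >= 0} a * r^j,
  with a = 5/3 and r = 3/8.
Since 0 < r = 3/8 < 1, the geometric series converges:
  sum_{j >= 0} a * r^j = a / (1 - r).
  = 5/3 / (1 - 3/8)
  = 5/3 / (5/8)
  = 8/3.

8/3


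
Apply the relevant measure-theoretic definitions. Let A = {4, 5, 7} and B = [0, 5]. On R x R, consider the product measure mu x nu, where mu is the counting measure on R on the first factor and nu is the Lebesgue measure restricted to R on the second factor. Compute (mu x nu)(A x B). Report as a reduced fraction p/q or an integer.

For a measurable rectangle A x B, the product measure satisfies
  (mu x nu)(A x B) = mu(A) * nu(B).
  mu(A) = 3.
  nu(B) = 5.
  (mu x nu)(A x B) = 3 * 5 = 15.

15


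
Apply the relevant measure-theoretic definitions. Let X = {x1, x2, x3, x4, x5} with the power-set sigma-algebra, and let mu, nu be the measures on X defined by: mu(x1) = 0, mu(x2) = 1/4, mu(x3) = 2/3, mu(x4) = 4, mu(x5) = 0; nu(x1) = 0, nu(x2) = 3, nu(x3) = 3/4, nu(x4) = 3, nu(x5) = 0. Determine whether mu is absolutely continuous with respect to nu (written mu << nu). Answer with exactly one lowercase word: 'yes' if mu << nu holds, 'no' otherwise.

mu << nu means: every nu-null measurable set is also mu-null; equivalently, for every atom x, if nu({x}) = 0 then mu({x}) = 0.
Checking each atom:
  x1: nu = 0, mu = 0 -> consistent with mu << nu.
  x2: nu = 3 > 0 -> no constraint.
  x3: nu = 3/4 > 0 -> no constraint.
  x4: nu = 3 > 0 -> no constraint.
  x5: nu = 0, mu = 0 -> consistent with mu << nu.
No atom violates the condition. Therefore mu << nu.

yes


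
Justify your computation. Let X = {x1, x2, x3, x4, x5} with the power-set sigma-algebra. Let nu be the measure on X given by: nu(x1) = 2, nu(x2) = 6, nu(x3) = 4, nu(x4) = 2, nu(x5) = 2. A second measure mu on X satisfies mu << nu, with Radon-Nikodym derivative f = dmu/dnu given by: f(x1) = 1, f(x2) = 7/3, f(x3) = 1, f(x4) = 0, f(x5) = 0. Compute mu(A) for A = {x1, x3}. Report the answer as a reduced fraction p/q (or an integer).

By the defining property of the Radon-Nikodym derivative, for every measurable set A,
  mu(A) = integral_A f dnu.
Since nu is a discrete measure concentrated on the atoms of X, the integral over A reduces to the sum
  mu(A) = sum_{x in A} f(x) * nu({x}).
Computing each term:
  x1: f(x1) * nu(x1) = 1 * 2 = 2.
  x3: f(x3) * nu(x3) = 1 * 4 = 4.
Summing: mu(A) = 2 + 4 = 6.

6


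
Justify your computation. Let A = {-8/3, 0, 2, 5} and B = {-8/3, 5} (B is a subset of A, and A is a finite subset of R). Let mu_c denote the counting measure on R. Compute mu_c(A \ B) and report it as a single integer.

Counting measure assigns mu_c(E) = |E| (number of elements) when E is finite. For B subset A, A \ B is the set of elements of A not in B, so |A \ B| = |A| - |B|.
|A| = 4, |B| = 2, so mu_c(A \ B) = 4 - 2 = 2.

2


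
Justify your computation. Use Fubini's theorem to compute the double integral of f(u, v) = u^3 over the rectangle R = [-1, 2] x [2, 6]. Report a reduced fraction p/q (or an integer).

f(u, v) is a tensor product of a function of u and a function of v, and both factors are bounded continuous (hence Lebesgue integrable) on the rectangle, so Fubini's theorem applies:
  integral_R f d(m x m) = (integral_a1^b1 u^3 du) * (integral_a2^b2 1 dv).
Inner integral in u: integral_{-1}^{2} u^3 du = (2^4 - (-1)^4)/4
  = 15/4.
Inner integral in v: integral_{2}^{6} 1 dv = (6^1 - 2^1)/1
  = 4.
Product: (15/4) * (4) = 15.

15


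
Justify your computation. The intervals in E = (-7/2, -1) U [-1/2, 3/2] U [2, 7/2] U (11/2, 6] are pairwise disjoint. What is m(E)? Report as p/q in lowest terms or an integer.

For pairwise disjoint intervals, m(union_i I_i) = sum_i m(I_i),
and m is invariant under swapping open/closed endpoints (single points have measure 0).
So m(E) = sum_i (b_i - a_i).
  I_1 has length -1 - (-7/2) = 5/2.
  I_2 has length 3/2 - (-1/2) = 2.
  I_3 has length 7/2 - 2 = 3/2.
  I_4 has length 6 - 11/2 = 1/2.
Summing:
  m(E) = 5/2 + 2 + 3/2 + 1/2 = 13/2.

13/2


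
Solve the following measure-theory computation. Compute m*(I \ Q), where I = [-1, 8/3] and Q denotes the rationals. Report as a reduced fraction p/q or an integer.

The interval I = [-1, 8/3] has m(I) = 8/3 - (-1) = 11/3 (endpoints are measure-zero, so open/closed/half-open agree). Write I = (I cap Q) u (I \ Q). The rationals in I are countable, so m*(I cap Q) = 0 (cover each rational by intervals whose total length is arbitrarily small). By countable subadditivity m*(I) <= m*(I cap Q) + m*(I \ Q), hence m*(I \ Q) >= m(I) = 11/3. The reverse inequality m*(I \ Q) <= m*(I) = 11/3 is trivial since (I \ Q) is a subset of I. Therefore m*(I \ Q) = 11/3.

11/3


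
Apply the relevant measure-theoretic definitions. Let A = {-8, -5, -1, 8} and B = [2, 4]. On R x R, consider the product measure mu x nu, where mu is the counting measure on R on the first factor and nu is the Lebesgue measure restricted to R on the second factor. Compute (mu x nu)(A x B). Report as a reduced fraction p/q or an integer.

For a measurable rectangle A x B, the product measure satisfies
  (mu x nu)(A x B) = mu(A) * nu(B).
  mu(A) = 4.
  nu(B) = 2.
  (mu x nu)(A x B) = 4 * 2 = 8.

8


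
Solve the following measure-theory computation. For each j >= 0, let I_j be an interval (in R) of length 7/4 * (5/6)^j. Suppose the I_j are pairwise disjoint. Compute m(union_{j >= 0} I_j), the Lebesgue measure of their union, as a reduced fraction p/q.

By countable additivity of the Lebesgue measure on pairwise disjoint measurable sets,
  m(union_{j >= 0} I_j) = sum_{j >= 0} m(I_j) = sum_{j >= 0} a * r^j,
  with a = 7/4 and r = 5/6.
Since 0 < r = 5/6 < 1, the geometric series converges:
  sum_{j >= 0} a * r^j = a / (1 - r).
  = 7/4 / (1 - 5/6)
  = 7/4 / (1/6)
  = 21/2.

21/2


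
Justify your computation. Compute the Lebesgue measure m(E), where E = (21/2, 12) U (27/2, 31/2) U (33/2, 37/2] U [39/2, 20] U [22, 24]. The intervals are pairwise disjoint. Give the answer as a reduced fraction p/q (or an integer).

For pairwise disjoint intervals, m(union_i I_i) = sum_i m(I_i),
and m is invariant under swapping open/closed endpoints (single points have measure 0).
So m(E) = sum_i (b_i - a_i).
  I_1 has length 12 - 21/2 = 3/2.
  I_2 has length 31/2 - 27/2 = 2.
  I_3 has length 37/2 - 33/2 = 2.
  I_4 has length 20 - 39/2 = 1/2.
  I_5 has length 24 - 22 = 2.
Summing:
  m(E) = 3/2 + 2 + 2 + 1/2 + 2 = 8.

8


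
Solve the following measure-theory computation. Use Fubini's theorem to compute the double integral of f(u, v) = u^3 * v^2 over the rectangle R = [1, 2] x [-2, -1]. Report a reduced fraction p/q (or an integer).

f(u, v) is a tensor product of a function of u and a function of v, and both factors are bounded continuous (hence Lebesgue integrable) on the rectangle, so Fubini's theorem applies:
  integral_R f d(m x m) = (integral_a1^b1 u^3 du) * (integral_a2^b2 v^2 dv).
Inner integral in u: integral_{1}^{2} u^3 du = (2^4 - 1^4)/4
  = 15/4.
Inner integral in v: integral_{-2}^{-1} v^2 dv = ((-1)^3 - (-2)^3)/3
  = 7/3.
Product: (15/4) * (7/3) = 35/4.

35/4


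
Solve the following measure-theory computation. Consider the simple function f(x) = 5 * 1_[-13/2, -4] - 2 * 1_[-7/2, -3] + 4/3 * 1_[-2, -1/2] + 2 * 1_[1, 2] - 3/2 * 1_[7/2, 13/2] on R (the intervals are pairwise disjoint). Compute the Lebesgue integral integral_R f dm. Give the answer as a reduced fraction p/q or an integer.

For a simple function f = sum_i c_i * 1_{A_i} with disjoint A_i,
  integral f dm = sum_i c_i * m(A_i).
Lengths of the A_i:
  m(A_1) = -4 - (-13/2) = 5/2.
  m(A_2) = -3 - (-7/2) = 1/2.
  m(A_3) = -1/2 - (-2) = 3/2.
  m(A_4) = 2 - 1 = 1.
  m(A_5) = 13/2 - 7/2 = 3.
Contributions c_i * m(A_i):
  (5) * (5/2) = 25/2.
  (-2) * (1/2) = -1.
  (4/3) * (3/2) = 2.
  (2) * (1) = 2.
  (-3/2) * (3) = -9/2.
Total: 25/2 - 1 + 2 + 2 - 9/2 = 11.

11


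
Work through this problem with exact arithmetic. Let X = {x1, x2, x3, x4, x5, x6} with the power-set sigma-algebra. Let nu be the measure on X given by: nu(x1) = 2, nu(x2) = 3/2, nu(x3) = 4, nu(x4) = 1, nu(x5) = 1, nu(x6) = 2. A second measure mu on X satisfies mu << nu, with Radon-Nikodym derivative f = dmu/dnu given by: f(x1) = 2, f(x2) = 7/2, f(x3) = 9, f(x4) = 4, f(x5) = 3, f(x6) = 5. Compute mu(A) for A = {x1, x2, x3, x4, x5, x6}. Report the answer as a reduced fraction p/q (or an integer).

By the defining property of the Radon-Nikodym derivative, for every measurable set A,
  mu(A) = integral_A f dnu.
Since nu is a discrete measure concentrated on the atoms of X, the integral over A reduces to the sum
  mu(A) = sum_{x in A} f(x) * nu({x}).
Computing each term:
  x1: f(x1) * nu(x1) = 2 * 2 = 4.
  x2: f(x2) * nu(x2) = 7/2 * 3/2 = 21/4.
  x3: f(x3) * nu(x3) = 9 * 4 = 36.
  x4: f(x4) * nu(x4) = 4 * 1 = 4.
  x5: f(x5) * nu(x5) = 3 * 1 = 3.
  x6: f(x6) * nu(x6) = 5 * 2 = 10.
Summing: mu(A) = 4 + 21/4 + 36 + 4 + 3 + 10 = 249/4.

249/4


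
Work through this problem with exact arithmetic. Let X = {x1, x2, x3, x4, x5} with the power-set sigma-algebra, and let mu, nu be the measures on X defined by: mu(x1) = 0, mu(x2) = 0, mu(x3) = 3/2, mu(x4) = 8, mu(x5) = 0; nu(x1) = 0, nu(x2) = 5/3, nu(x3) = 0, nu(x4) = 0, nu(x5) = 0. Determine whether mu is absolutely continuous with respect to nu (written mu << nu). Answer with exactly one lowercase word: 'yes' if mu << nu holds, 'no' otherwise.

mu << nu means: every nu-null measurable set is also mu-null; equivalently, for every atom x, if nu({x}) = 0 then mu({x}) = 0.
Checking each atom:
  x1: nu = 0, mu = 0 -> consistent with mu << nu.
  x2: nu = 5/3 > 0 -> no constraint.
  x3: nu = 0, mu = 3/2 > 0 -> violates mu << nu.
  x4: nu = 0, mu = 8 > 0 -> violates mu << nu.
  x5: nu = 0, mu = 0 -> consistent with mu << nu.
The atom(s) x3, x4 violate the condition (nu = 0 but mu > 0). Therefore mu is NOT absolutely continuous w.r.t. nu.

no


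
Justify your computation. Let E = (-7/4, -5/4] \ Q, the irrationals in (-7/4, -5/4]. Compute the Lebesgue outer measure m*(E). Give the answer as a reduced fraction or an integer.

The interval I = (-7/4, -5/4] has m(I) = -5/4 - (-7/4) = 1/2 (endpoints are measure-zero, so open/closed/half-open agree). Write I = (I cap Q) u (I \ Q). The rationals in I are countable, so m*(I cap Q) = 0 (cover each rational by intervals whose total length is arbitrarily small). By countable subadditivity m*(I) <= m*(I cap Q) + m*(I \ Q), hence m*(I \ Q) >= m(I) = 1/2. The reverse inequality m*(I \ Q) <= m*(I) = 1/2 is trivial since (I \ Q) is a subset of I. Therefore m*(I \ Q) = 1/2.

1/2


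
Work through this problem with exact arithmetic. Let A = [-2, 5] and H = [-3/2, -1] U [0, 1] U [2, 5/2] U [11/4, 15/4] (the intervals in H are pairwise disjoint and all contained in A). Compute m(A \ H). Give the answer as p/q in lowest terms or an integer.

The ambient interval has length m(A) = 5 - (-2) = 7.
Since the holes are disjoint and sit inside A, by finite additivity
  m(H) = sum_i (b_i - a_i), and m(A \ H) = m(A) - m(H).
Computing the hole measures:
  m(H_1) = -1 - (-3/2) = 1/2.
  m(H_2) = 1 - 0 = 1.
  m(H_3) = 5/2 - 2 = 1/2.
  m(H_4) = 15/4 - 11/4 = 1.
Summed: m(H) = 1/2 + 1 + 1/2 + 1 = 3.
So m(A \ H) = 7 - 3 = 4.

4


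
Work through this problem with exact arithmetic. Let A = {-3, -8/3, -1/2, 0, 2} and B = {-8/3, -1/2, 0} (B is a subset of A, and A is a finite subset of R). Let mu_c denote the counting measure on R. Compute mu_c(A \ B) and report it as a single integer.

Counting measure assigns mu_c(E) = |E| (number of elements) when E is finite. For B subset A, A \ B is the set of elements of A not in B, so |A \ B| = |A| - |B|.
|A| = 5, |B| = 3, so mu_c(A \ B) = 5 - 3 = 2.

2


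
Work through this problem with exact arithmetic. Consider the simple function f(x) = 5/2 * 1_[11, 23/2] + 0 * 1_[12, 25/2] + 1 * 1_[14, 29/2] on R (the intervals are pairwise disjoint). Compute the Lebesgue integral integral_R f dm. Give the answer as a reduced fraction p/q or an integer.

For a simple function f = sum_i c_i * 1_{A_i} with disjoint A_i,
  integral f dm = sum_i c_i * m(A_i).
Lengths of the A_i:
  m(A_1) = 23/2 - 11 = 1/2.
  m(A_2) = 25/2 - 12 = 1/2.
  m(A_3) = 29/2 - 14 = 1/2.
Contributions c_i * m(A_i):
  (5/2) * (1/2) = 5/4.
  (0) * (1/2) = 0.
  (1) * (1/2) = 1/2.
Total: 5/4 + 0 + 1/2 = 7/4.

7/4


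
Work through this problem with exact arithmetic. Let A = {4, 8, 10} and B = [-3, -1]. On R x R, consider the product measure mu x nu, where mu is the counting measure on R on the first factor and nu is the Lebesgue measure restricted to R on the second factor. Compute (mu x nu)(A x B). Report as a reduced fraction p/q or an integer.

For a measurable rectangle A x B, the product measure satisfies
  (mu x nu)(A x B) = mu(A) * nu(B).
  mu(A) = 3.
  nu(B) = 2.
  (mu x nu)(A x B) = 3 * 2 = 6.

6


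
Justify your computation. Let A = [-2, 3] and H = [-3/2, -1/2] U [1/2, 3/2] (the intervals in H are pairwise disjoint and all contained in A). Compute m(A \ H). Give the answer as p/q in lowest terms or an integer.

The ambient interval has length m(A) = 3 - (-2) = 5.
Since the holes are disjoint and sit inside A, by finite additivity
  m(H) = sum_i (b_i - a_i), and m(A \ H) = m(A) - m(H).
Computing the hole measures:
  m(H_1) = -1/2 - (-3/2) = 1.
  m(H_2) = 3/2 - 1/2 = 1.
Summed: m(H) = 1 + 1 = 2.
So m(A \ H) = 5 - 2 = 3.

3


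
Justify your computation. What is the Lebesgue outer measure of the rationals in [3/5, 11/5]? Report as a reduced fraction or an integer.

E = Q cap [3/5, 11/5] is a subset of Q, which is countable. Enumerate Q = {q_1, q_2, ...}; for any eps > 0, cover q_k by the open interval (q_k - eps/2^(k+1), q_k + eps/2^(k+1)), of length eps/2^k. The total cover length is sum_{k>=1} eps/2^k = eps. Hence m*(E) <= m*(Q) <= eps for every eps > 0, and since outer measure is non-negative, m*(E) = 0.

0


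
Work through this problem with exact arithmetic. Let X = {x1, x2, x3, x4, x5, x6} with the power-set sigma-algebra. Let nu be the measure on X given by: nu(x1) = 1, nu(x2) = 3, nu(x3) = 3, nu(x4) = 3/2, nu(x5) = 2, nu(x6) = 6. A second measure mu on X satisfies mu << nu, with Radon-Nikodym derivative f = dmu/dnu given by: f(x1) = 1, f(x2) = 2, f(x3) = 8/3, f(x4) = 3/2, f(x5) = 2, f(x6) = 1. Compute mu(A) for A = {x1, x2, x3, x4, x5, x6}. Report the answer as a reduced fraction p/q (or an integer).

By the defining property of the Radon-Nikodym derivative, for every measurable set A,
  mu(A) = integral_A f dnu.
Since nu is a discrete measure concentrated on the atoms of X, the integral over A reduces to the sum
  mu(A) = sum_{x in A} f(x) * nu({x}).
Computing each term:
  x1: f(x1) * nu(x1) = 1 * 1 = 1.
  x2: f(x2) * nu(x2) = 2 * 3 = 6.
  x3: f(x3) * nu(x3) = 8/3 * 3 = 8.
  x4: f(x4) * nu(x4) = 3/2 * 3/2 = 9/4.
  x5: f(x5) * nu(x5) = 2 * 2 = 4.
  x6: f(x6) * nu(x6) = 1 * 6 = 6.
Summing: mu(A) = 1 + 6 + 8 + 9/4 + 4 + 6 = 109/4.

109/4


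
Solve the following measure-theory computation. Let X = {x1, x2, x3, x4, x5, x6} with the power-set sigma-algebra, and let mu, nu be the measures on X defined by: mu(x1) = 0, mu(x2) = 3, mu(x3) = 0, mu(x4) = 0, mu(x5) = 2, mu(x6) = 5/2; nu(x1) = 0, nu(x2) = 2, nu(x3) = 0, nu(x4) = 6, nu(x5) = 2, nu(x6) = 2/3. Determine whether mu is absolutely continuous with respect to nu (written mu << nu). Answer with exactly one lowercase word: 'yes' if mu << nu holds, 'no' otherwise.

mu << nu means: every nu-null measurable set is also mu-null; equivalently, for every atom x, if nu({x}) = 0 then mu({x}) = 0.
Checking each atom:
  x1: nu = 0, mu = 0 -> consistent with mu << nu.
  x2: nu = 2 > 0 -> no constraint.
  x3: nu = 0, mu = 0 -> consistent with mu << nu.
  x4: nu = 6 > 0 -> no constraint.
  x5: nu = 2 > 0 -> no constraint.
  x6: nu = 2/3 > 0 -> no constraint.
No atom violates the condition. Therefore mu << nu.

yes


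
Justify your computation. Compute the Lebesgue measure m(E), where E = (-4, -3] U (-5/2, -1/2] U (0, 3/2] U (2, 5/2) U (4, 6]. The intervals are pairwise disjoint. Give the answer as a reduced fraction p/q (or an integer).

For pairwise disjoint intervals, m(union_i I_i) = sum_i m(I_i),
and m is invariant under swapping open/closed endpoints (single points have measure 0).
So m(E) = sum_i (b_i - a_i).
  I_1 has length -3 - (-4) = 1.
  I_2 has length -1/2 - (-5/2) = 2.
  I_3 has length 3/2 - 0 = 3/2.
  I_4 has length 5/2 - 2 = 1/2.
  I_5 has length 6 - 4 = 2.
Summing:
  m(E) = 1 + 2 + 3/2 + 1/2 + 2 = 7.

7


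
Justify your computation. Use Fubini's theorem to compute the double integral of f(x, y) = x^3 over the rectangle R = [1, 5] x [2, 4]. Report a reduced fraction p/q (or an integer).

f(x, y) is a tensor product of a function of x and a function of y, and both factors are bounded continuous (hence Lebesgue integrable) on the rectangle, so Fubini's theorem applies:
  integral_R f d(m x m) = (integral_a1^b1 x^3 dx) * (integral_a2^b2 1 dy).
Inner integral in x: integral_{1}^{5} x^3 dx = (5^4 - 1^4)/4
  = 156.
Inner integral in y: integral_{2}^{4} 1 dy = (4^1 - 2^1)/1
  = 2.
Product: (156) * (2) = 312.

312


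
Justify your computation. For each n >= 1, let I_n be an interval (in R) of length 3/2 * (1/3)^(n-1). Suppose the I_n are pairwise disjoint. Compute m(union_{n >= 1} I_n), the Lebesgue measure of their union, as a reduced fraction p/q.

By countable additivity of the Lebesgue measure on pairwise disjoint measurable sets,
  m(union_{n >= 1} I_n) = sum_{n >= 1} m(I_n) = sum_{n >= 1} a * r^(n-1),
  with a = 3/2 and r = 1/3.
Since 0 < r = 1/3 < 1, the geometric series converges:
  sum_{n >= 1} a * r^(n-1) = a / (1 - r).
  = 3/2 / (1 - 1/3)
  = 3/2 / (2/3)
  = 9/4.

9/4


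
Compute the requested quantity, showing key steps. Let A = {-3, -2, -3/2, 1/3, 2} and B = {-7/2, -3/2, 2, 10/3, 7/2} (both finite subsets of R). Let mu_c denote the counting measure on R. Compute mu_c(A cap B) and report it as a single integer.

Counting measure on a finite set equals cardinality. mu_c(A cap B) = |A cap B| (elements appearing in both).
Enumerating the elements of A that also lie in B gives 2 element(s).
So mu_c(A cap B) = 2.

2


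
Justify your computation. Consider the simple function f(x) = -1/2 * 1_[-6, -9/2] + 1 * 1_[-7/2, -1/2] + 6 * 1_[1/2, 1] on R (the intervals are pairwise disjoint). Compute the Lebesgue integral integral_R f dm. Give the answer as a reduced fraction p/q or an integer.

For a simple function f = sum_i c_i * 1_{A_i} with disjoint A_i,
  integral f dm = sum_i c_i * m(A_i).
Lengths of the A_i:
  m(A_1) = -9/2 - (-6) = 3/2.
  m(A_2) = -1/2 - (-7/2) = 3.
  m(A_3) = 1 - 1/2 = 1/2.
Contributions c_i * m(A_i):
  (-1/2) * (3/2) = -3/4.
  (1) * (3) = 3.
  (6) * (1/2) = 3.
Total: -3/4 + 3 + 3 = 21/4.

21/4


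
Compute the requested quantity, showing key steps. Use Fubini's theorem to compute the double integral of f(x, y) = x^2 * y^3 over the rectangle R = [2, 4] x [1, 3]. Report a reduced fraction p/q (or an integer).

f(x, y) is a tensor product of a function of x and a function of y, and both factors are bounded continuous (hence Lebesgue integrable) on the rectangle, so Fubini's theorem applies:
  integral_R f d(m x m) = (integral_a1^b1 x^2 dx) * (integral_a2^b2 y^3 dy).
Inner integral in x: integral_{2}^{4} x^2 dx = (4^3 - 2^3)/3
  = 56/3.
Inner integral in y: integral_{1}^{3} y^3 dy = (3^4 - 1^4)/4
  = 20.
Product: (56/3) * (20) = 1120/3.

1120/3


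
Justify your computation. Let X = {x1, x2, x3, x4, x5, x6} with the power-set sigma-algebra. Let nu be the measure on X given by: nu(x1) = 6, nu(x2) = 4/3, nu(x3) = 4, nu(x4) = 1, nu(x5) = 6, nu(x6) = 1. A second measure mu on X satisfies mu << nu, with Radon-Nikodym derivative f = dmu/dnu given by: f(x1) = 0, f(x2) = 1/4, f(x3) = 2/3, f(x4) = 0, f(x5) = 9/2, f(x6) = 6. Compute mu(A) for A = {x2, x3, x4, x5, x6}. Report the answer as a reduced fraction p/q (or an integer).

By the defining property of the Radon-Nikodym derivative, for every measurable set A,
  mu(A) = integral_A f dnu.
Since nu is a discrete measure concentrated on the atoms of X, the integral over A reduces to the sum
  mu(A) = sum_{x in A} f(x) * nu({x}).
Computing each term:
  x2: f(x2) * nu(x2) = 1/4 * 4/3 = 1/3.
  x3: f(x3) * nu(x3) = 2/3 * 4 = 8/3.
  x4: f(x4) * nu(x4) = 0 * 1 = 0.
  x5: f(x5) * nu(x5) = 9/2 * 6 = 27.
  x6: f(x6) * nu(x6) = 6 * 1 = 6.
Summing: mu(A) = 1/3 + 8/3 + 0 + 27 + 6 = 36.

36


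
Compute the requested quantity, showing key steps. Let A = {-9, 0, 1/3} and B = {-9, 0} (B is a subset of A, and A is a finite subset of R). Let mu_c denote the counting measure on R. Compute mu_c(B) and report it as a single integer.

Counting measure assigns mu_c(E) = |E| (number of elements) when E is finite.
B has 2 element(s), so mu_c(B) = 2.

2


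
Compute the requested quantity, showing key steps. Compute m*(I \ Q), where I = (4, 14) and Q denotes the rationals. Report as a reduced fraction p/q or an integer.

The interval I = (4, 14) has m(I) = 14 - 4 = 10 (endpoints are measure-zero, so open/closed/half-open agree). Write I = (I cap Q) u (I \ Q). The rationals in I are countable, so m*(I cap Q) = 0 (cover each rational by intervals whose total length is arbitrarily small). By countable subadditivity m*(I) <= m*(I cap Q) + m*(I \ Q), hence m*(I \ Q) >= m(I) = 10. The reverse inequality m*(I \ Q) <= m*(I) = 10 is trivial since (I \ Q) is a subset of I. Therefore m*(I \ Q) = 10.

10


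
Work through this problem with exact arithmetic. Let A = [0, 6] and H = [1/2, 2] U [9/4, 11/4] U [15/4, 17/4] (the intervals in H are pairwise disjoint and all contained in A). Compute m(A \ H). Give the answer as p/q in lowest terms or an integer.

The ambient interval has length m(A) = 6 - 0 = 6.
Since the holes are disjoint and sit inside A, by finite additivity
  m(H) = sum_i (b_i - a_i), and m(A \ H) = m(A) - m(H).
Computing the hole measures:
  m(H_1) = 2 - 1/2 = 3/2.
  m(H_2) = 11/4 - 9/4 = 1/2.
  m(H_3) = 17/4 - 15/4 = 1/2.
Summed: m(H) = 3/2 + 1/2 + 1/2 = 5/2.
So m(A \ H) = 6 - 5/2 = 7/2.

7/2


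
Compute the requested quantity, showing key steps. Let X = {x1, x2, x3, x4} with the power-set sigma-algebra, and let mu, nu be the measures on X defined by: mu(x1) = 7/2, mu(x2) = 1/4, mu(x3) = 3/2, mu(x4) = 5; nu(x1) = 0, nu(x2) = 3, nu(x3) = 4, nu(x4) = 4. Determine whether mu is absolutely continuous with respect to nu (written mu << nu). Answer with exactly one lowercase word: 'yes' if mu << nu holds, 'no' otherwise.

mu << nu means: every nu-null measurable set is also mu-null; equivalently, for every atom x, if nu({x}) = 0 then mu({x}) = 0.
Checking each atom:
  x1: nu = 0, mu = 7/2 > 0 -> violates mu << nu.
  x2: nu = 3 > 0 -> no constraint.
  x3: nu = 4 > 0 -> no constraint.
  x4: nu = 4 > 0 -> no constraint.
The atom(s) x1 violate the condition (nu = 0 but mu > 0). Therefore mu is NOT absolutely continuous w.r.t. nu.

no
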